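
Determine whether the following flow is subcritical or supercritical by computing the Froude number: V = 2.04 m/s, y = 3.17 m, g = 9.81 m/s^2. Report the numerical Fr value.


The Froude number is defined as Fr = V / sqrt(g*y).
g*y = 9.81 * 3.17 = 31.0977.
sqrt(g*y) = sqrt(31.0977) = 5.5765.
Fr = 2.04 / 5.5765 = 0.3658.
Since Fr < 1, the flow is subcritical.

0.3658


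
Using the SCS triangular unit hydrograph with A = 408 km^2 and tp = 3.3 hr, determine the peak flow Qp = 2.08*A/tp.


SCS formula: Qp = 2.08 * A / tp.
Qp = 2.08 * 408 / 3.3
   = 848.64 / 3.3
   = 257.16 m^3/s per cm.

257.16


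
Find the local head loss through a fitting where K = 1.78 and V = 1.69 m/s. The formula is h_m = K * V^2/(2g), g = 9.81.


Minor loss formula: h_m = K * V^2/(2g).
V^2 = 1.69^2 = 2.8561.
V^2/(2g) = 2.8561 / 19.62 = 0.1456 m.
h_m = 1.78 * 0.1456 = 0.2591 m.

0.2591


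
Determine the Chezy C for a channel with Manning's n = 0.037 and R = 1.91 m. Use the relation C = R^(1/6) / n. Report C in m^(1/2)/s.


The Chezy coefficient relates to Manning's n through C = R^(1/6) / n.
R^(1/6) = 1.91^(1/6) = 1.113881.
C = 1.113881 / 0.037 = 30.1 m^(1/2)/s.

30.1


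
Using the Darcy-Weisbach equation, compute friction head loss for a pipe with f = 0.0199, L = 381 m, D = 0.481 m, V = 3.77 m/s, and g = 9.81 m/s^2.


Darcy-Weisbach equation: h_f = f * (L/D) * V^2/(2g).
f * L/D = 0.0199 * 381/0.481 = 15.7628.
V^2/(2g) = 3.77^2 / (2*9.81) = 14.2129 / 19.62 = 0.7244 m.
h_f = 15.7628 * 0.7244 = 11.419 m.

11.419


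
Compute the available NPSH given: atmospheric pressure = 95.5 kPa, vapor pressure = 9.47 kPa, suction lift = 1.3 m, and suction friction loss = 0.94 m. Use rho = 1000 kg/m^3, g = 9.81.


NPSHa = p_atm/(rho*g) - z_s - hf_s - p_vap/(rho*g).
p_atm/(rho*g) = 95.5*1000 / (1000*9.81) = 9.735 m.
p_vap/(rho*g) = 9.47*1000 / (1000*9.81) = 0.965 m.
NPSHa = 9.735 - 1.3 - 0.94 - 0.965
      = 6.53 m.

6.53


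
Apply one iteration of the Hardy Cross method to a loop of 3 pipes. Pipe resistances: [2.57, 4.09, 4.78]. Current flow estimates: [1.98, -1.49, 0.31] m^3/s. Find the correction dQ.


Numerator terms (r*Q*|Q|): 2.57*1.98*|1.98| = 10.0754; 4.09*-1.49*|-1.49| = -9.0802; 4.78*0.31*|0.31| = 0.4594.
Sum of numerator = 1.4546.
Denominator terms (r*|Q|): 2.57*|1.98| = 5.0886; 4.09*|-1.49| = 6.0941; 4.78*|0.31| = 1.4818.
2 * sum of denominator = 2 * 12.6645 = 25.329.
dQ = -1.4546 / 25.329 = -0.0574 m^3/s.

-0.0574


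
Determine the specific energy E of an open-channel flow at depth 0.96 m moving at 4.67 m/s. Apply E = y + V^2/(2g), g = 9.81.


Specific energy E = y + V^2/(2g).
Velocity head = V^2/(2g) = 4.67^2 / (2*9.81) = 21.8089 / 19.62 = 1.1116 m.
E = 0.96 + 1.1116 = 2.0716 m.

2.0716


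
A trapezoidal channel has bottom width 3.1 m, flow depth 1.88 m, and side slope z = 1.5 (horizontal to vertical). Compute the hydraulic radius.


For a trapezoidal section with side slope z:
A = (b + z*y)*y = (3.1 + 1.5*1.88)*1.88 = 11.13 m^2.
P = b + 2*y*sqrt(1 + z^2) = 3.1 + 2*1.88*sqrt(1 + 1.5^2) = 9.878 m.
R = A/P = 11.13 / 9.878 = 1.1267 m.

1.1267


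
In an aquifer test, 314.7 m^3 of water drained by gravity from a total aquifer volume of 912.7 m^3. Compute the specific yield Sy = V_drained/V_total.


Specific yield Sy = Volume drained / Total volume.
Sy = 314.7 / 912.7
   = 0.3448.

0.3448


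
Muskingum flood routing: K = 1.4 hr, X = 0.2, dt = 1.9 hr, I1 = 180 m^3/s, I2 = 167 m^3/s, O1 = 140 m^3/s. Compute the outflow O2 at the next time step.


Muskingum coefficients:
denom = 2*K*(1-X) + dt = 2*1.4*(1-0.2) + 1.9 = 4.14.
C0 = (dt - 2*K*X)/denom = (1.9 - 2*1.4*0.2)/4.14 = 0.3237.
C1 = (dt + 2*K*X)/denom = (1.9 + 2*1.4*0.2)/4.14 = 0.5942.
C2 = (2*K*(1-X) - dt)/denom = 0.0821.
O2 = C0*I2 + C1*I1 + C2*O1
   = 0.3237*167 + 0.5942*180 + 0.0821*140
   = 172.51 m^3/s.

172.51


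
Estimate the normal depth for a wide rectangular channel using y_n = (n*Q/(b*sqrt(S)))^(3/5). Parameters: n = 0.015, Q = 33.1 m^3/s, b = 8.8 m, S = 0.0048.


We use the wide-channel approximation y_n = (n*Q/(b*sqrt(S)))^(3/5).
sqrt(S) = sqrt(0.0048) = 0.069282.
Numerator: n*Q = 0.015 * 33.1 = 0.4965.
Denominator: b*sqrt(S) = 8.8 * 0.069282 = 0.609682.
arg = 0.8144.
y_n = 0.8144^(3/5) = 0.8841 m.

0.8841


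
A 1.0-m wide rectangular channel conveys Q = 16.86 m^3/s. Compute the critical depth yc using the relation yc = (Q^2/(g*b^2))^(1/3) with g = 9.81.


Using yc = (Q^2 / (g * b^2))^(1/3):
Q^2 = 16.86^2 = 284.26.
g * b^2 = 9.81 * 1.0^2 = 9.81 * 1.0 = 9.81.
Q^2 / (g*b^2) = 284.26 / 9.81 = 28.9766.
yc = 28.9766^(1/3) = 3.0715 m.

3.0715


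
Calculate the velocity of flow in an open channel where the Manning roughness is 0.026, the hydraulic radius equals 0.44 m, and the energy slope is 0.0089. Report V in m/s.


Manning's equation gives V = (1/n) * R^(2/3) * S^(1/2).
First, compute R^(2/3) = 0.44^(2/3) = 0.5785.
Next, S^(1/2) = 0.0089^(1/2) = 0.09434.
Then 1/n = 1/0.026 = 38.46.
V = 38.46 * 0.5785 * 0.09434 = 2.0991 m/s.

2.0991


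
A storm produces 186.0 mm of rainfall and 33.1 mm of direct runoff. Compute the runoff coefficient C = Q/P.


The runoff coefficient C = runoff depth / rainfall depth.
C = 33.1 / 186.0
  = 0.178.

0.178


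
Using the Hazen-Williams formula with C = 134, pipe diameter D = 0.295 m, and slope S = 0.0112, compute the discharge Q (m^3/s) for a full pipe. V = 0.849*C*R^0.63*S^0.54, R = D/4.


For a full circular pipe, R = D/4 = 0.295/4 = 0.0737 m.
V = 0.849 * 134 * 0.0737^0.63 * 0.0112^0.54
  = 0.849 * 134 * 0.193504 * 0.088426
  = 1.9466 m/s.
Pipe area A = pi*D^2/4 = pi*0.295^2/4 = 0.0683 m^2.
Q = A * V = 0.0683 * 1.9466 = 0.133 m^3/s.

0.133


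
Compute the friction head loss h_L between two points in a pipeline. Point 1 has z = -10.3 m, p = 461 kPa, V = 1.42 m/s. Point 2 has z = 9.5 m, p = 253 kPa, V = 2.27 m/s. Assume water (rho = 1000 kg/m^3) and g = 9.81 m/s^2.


Total head at each section: H = z + p/(rho*g) + V^2/(2g).
H1 = -10.3 + 461*1000/(1000*9.81) + 1.42^2/(2*9.81)
   = -10.3 + 46.993 + 0.1028
   = 36.796 m.
H2 = 9.5 + 253*1000/(1000*9.81) + 2.27^2/(2*9.81)
   = 9.5 + 25.79 + 0.2626
   = 35.553 m.
h_L = H1 - H2 = 36.796 - 35.553 = 1.243 m.

1.243


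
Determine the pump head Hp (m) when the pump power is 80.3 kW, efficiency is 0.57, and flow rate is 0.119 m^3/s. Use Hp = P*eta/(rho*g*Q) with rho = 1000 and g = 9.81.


Pump head formula: Hp = P * eta / (rho * g * Q).
Numerator: P * eta = 80.3 * 1000 * 0.57 = 45771.0 W.
Denominator: rho * g * Q = 1000 * 9.81 * 0.119 = 1167.39.
Hp = 45771.0 / 1167.39 = 39.21 m.

39.21


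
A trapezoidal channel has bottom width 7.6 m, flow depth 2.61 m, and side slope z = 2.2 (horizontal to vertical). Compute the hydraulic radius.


For a trapezoidal section with side slope z:
A = (b + z*y)*y = (7.6 + 2.2*2.61)*2.61 = 34.823 m^2.
P = b + 2*y*sqrt(1 + z^2) = 7.6 + 2*2.61*sqrt(1 + 2.2^2) = 20.215 m.
R = A/P = 34.823 / 20.215 = 1.7226 m.

1.7226


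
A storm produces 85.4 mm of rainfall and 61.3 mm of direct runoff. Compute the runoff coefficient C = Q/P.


The runoff coefficient C = runoff depth / rainfall depth.
C = 61.3 / 85.4
  = 0.7178.

0.7178


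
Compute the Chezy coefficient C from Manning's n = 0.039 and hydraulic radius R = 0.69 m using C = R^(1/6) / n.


The Chezy coefficient relates to Manning's n through C = R^(1/6) / n.
R^(1/6) = 0.69^(1/6) = 0.94003.
C = 0.94003 / 0.039 = 24.1 m^(1/2)/s.

24.1


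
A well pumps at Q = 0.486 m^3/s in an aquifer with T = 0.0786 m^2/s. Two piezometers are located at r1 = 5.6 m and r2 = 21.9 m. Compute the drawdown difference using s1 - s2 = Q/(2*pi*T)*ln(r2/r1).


Thiem equation: s1 - s2 = Q/(2*pi*T) * ln(r2/r1).
ln(r2/r1) = ln(21.9/5.6) = 1.3637.
Q/(2*pi*T) = 0.486 / (2*pi*0.0786) = 0.486 / 0.4939 = 0.9841.
s1 - s2 = 0.9841 * 1.3637 = 1.342 m.

1.342


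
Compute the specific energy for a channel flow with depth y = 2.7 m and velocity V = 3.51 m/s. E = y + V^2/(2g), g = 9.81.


Specific energy E = y + V^2/(2g).
Velocity head = V^2/(2g) = 3.51^2 / (2*9.81) = 12.3201 / 19.62 = 0.6279 m.
E = 2.7 + 0.6279 = 3.3279 m.

3.3279


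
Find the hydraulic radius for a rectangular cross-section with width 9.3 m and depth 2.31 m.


For a rectangular section:
Flow area A = b * y = 9.3 * 2.31 = 21.48 m^2.
Wetted perimeter P = b + 2y = 9.3 + 2*2.31 = 13.92 m.
Hydraulic radius R = A/P = 21.48 / 13.92 = 1.5433 m.

1.5433


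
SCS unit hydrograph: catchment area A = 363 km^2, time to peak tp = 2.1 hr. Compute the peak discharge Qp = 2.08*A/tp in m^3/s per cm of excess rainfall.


SCS formula: Qp = 2.08 * A / tp.
Qp = 2.08 * 363 / 2.1
   = 755.04 / 2.1
   = 359.54 m^3/s per cm.

359.54


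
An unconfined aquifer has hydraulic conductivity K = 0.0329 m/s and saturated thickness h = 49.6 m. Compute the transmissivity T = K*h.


Transmissivity is defined as T = K * h.
T = 0.0329 * 49.6
  = 1.6318 m^2/s.

1.6318


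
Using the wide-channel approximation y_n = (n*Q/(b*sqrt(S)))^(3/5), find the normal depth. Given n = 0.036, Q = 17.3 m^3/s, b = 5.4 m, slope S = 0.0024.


We use the wide-channel approximation y_n = (n*Q/(b*sqrt(S)))^(3/5).
sqrt(S) = sqrt(0.0024) = 0.04899.
Numerator: n*Q = 0.036 * 17.3 = 0.6228.
Denominator: b*sqrt(S) = 5.4 * 0.04899 = 0.264546.
arg = 2.3542.
y_n = 2.3542^(3/5) = 1.6715 m.

1.6715


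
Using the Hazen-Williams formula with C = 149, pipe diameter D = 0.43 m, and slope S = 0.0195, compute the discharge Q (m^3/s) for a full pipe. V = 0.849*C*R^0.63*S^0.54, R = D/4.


For a full circular pipe, R = D/4 = 0.43/4 = 0.1075 m.
V = 0.849 * 149 * 0.1075^0.63 * 0.0195^0.54
  = 0.849 * 149 * 0.245351 * 0.119294
  = 3.7025 m/s.
Pipe area A = pi*D^2/4 = pi*0.43^2/4 = 0.1452 m^2.
Q = A * V = 0.1452 * 3.7025 = 0.5377 m^3/s.

0.5377


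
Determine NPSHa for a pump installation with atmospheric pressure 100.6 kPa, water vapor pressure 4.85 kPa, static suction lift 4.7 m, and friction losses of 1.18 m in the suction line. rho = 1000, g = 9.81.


NPSHa = p_atm/(rho*g) - z_s - hf_s - p_vap/(rho*g).
p_atm/(rho*g) = 100.6*1000 / (1000*9.81) = 10.255 m.
p_vap/(rho*g) = 4.85*1000 / (1000*9.81) = 0.494 m.
NPSHa = 10.255 - 4.7 - 1.18 - 0.494
      = 3.88 m.

3.88


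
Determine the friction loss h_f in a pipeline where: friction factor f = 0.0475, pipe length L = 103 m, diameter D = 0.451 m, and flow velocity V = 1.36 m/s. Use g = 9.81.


Darcy-Weisbach equation: h_f = f * (L/D) * V^2/(2g).
f * L/D = 0.0475 * 103/0.451 = 10.8481.
V^2/(2g) = 1.36^2 / (2*9.81) = 1.8496 / 19.62 = 0.0943 m.
h_f = 10.8481 * 0.0943 = 1.023 m.

1.023


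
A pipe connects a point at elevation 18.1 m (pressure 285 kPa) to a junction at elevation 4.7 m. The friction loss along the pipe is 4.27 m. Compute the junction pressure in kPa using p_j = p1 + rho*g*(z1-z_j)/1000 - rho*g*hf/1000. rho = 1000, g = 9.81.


Junction pressure: p_j = p1 + rho*g*(z1 - z_j)/1000 - rho*g*hf/1000.
Elevation term = 1000*9.81*(18.1 - 4.7)/1000 = 131.454 kPa.
Friction term = 1000*9.81*4.27/1000 = 41.889 kPa.
p_j = 285 + 131.454 - 41.889 = 374.57 kPa.

374.57


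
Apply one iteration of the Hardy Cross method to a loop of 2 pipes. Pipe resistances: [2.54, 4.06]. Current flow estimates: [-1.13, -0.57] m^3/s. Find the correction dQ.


Numerator terms (r*Q*|Q|): 2.54*-1.13*|-1.13| = -3.2433; 4.06*-0.57*|-0.57| = -1.3191.
Sum of numerator = -4.5624.
Denominator terms (r*|Q|): 2.54*|-1.13| = 2.8702; 4.06*|-0.57| = 2.3142.
2 * sum of denominator = 2 * 5.1844 = 10.3688.
dQ = --4.5624 / 10.3688 = 0.44 m^3/s.

0.44


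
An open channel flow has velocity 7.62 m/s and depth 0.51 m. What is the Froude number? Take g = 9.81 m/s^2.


The Froude number is defined as Fr = V / sqrt(g*y).
g*y = 9.81 * 0.51 = 5.0031.
sqrt(g*y) = sqrt(5.0031) = 2.2368.
Fr = 7.62 / 2.2368 = 3.4067.

3.4067


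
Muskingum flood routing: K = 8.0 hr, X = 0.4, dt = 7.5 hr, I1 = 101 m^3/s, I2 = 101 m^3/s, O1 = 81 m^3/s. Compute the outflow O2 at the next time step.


Muskingum coefficients:
denom = 2*K*(1-X) + dt = 2*8.0*(1-0.4) + 7.5 = 17.1.
C0 = (dt - 2*K*X)/denom = (7.5 - 2*8.0*0.4)/17.1 = 0.0643.
C1 = (dt + 2*K*X)/denom = (7.5 + 2*8.0*0.4)/17.1 = 0.8129.
C2 = (2*K*(1-X) - dt)/denom = 0.1228.
O2 = C0*I2 + C1*I1 + C2*O1
   = 0.0643*101 + 0.8129*101 + 0.1228*81
   = 98.54 m^3/s.

98.54


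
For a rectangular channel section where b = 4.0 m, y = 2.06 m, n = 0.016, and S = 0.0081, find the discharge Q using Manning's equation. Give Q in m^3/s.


For a rectangular channel, the cross-sectional area A = b * y = 4.0 * 2.06 = 8.24 m^2.
The wetted perimeter P = b + 2y = 4.0 + 2*2.06 = 8.12 m.
Hydraulic radius R = A/P = 8.24/8.12 = 1.0148 m.
Velocity V = (1/n)*R^(2/3)*S^(1/2) = (1/0.016)*1.0148^(2/3)*0.0081^(1/2) = 5.6803 m/s.
Discharge Q = A * V = 8.24 * 5.6803 = 46.806 m^3/s.

46.806


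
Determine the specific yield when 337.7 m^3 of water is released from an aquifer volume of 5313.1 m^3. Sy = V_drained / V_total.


Specific yield Sy = Volume drained / Total volume.
Sy = 337.7 / 5313.1
   = 0.0636.

0.0636


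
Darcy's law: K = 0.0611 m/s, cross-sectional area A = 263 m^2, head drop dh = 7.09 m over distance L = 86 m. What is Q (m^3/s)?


Darcy's law: Q = K * A * i, where i = dh/L.
Hydraulic gradient i = 7.09 / 86 = 0.082442.
Q = 0.0611 * 263 * 0.082442
  = 1.3248 m^3/s.

1.3248


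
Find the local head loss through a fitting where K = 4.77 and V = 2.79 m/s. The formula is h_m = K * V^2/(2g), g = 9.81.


Minor loss formula: h_m = K * V^2/(2g).
V^2 = 2.79^2 = 7.7841.
V^2/(2g) = 7.7841 / 19.62 = 0.3967 m.
h_m = 4.77 * 0.3967 = 1.8925 m.

1.8925


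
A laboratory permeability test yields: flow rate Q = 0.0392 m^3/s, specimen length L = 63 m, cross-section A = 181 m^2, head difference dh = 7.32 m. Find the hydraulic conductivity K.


From K = Q*L / (A*dh):
Numerator: Q*L = 0.0392 * 63 = 2.4696.
Denominator: A*dh = 181 * 7.32 = 1324.92.
K = 2.4696 / 1324.92 = 0.001864 m/s.

0.001864


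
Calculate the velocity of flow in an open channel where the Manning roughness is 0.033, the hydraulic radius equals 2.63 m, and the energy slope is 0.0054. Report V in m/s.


Manning's equation gives V = (1/n) * R^(2/3) * S^(1/2).
First, compute R^(2/3) = 2.63^(2/3) = 1.9053.
Next, S^(1/2) = 0.0054^(1/2) = 0.073485.
Then 1/n = 1/0.033 = 30.3.
V = 30.3 * 1.9053 * 0.073485 = 4.2428 m/s.

4.2428


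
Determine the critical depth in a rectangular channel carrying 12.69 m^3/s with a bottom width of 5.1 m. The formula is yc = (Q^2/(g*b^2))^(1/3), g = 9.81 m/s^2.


Using yc = (Q^2 / (g * b^2))^(1/3):
Q^2 = 12.69^2 = 161.04.
g * b^2 = 9.81 * 5.1^2 = 9.81 * 26.01 = 255.16.
Q^2 / (g*b^2) = 161.04 / 255.16 = 0.6311.
yc = 0.6311^(1/3) = 0.8578 m.

0.8578


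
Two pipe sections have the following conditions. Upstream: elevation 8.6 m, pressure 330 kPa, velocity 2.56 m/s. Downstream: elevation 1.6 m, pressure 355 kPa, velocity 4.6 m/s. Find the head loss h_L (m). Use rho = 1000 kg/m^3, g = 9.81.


Total head at each section: H = z + p/(rho*g) + V^2/(2g).
H1 = 8.6 + 330*1000/(1000*9.81) + 2.56^2/(2*9.81)
   = 8.6 + 33.639 + 0.334
   = 42.573 m.
H2 = 1.6 + 355*1000/(1000*9.81) + 4.6^2/(2*9.81)
   = 1.6 + 36.188 + 1.0785
   = 38.866 m.
h_L = H1 - H2 = 42.573 - 38.866 = 3.707 m.

3.707


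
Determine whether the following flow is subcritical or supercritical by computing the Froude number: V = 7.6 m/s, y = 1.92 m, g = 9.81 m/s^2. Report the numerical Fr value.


The Froude number is defined as Fr = V / sqrt(g*y).
g*y = 9.81 * 1.92 = 18.8352.
sqrt(g*y) = sqrt(18.8352) = 4.34.
Fr = 7.6 / 4.34 = 1.7512.
Since Fr > 1, the flow is supercritical.

1.7512


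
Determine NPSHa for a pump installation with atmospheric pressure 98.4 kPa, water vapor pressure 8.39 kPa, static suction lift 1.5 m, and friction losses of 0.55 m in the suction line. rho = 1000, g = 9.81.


NPSHa = p_atm/(rho*g) - z_s - hf_s - p_vap/(rho*g).
p_atm/(rho*g) = 98.4*1000 / (1000*9.81) = 10.031 m.
p_vap/(rho*g) = 8.39*1000 / (1000*9.81) = 0.855 m.
NPSHa = 10.031 - 1.5 - 0.55 - 0.855
      = 7.13 m.

7.13


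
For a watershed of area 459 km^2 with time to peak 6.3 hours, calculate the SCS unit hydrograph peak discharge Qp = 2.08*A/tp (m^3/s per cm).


SCS formula: Qp = 2.08 * A / tp.
Qp = 2.08 * 459 / 6.3
   = 954.72 / 6.3
   = 151.54 m^3/s per cm.

151.54


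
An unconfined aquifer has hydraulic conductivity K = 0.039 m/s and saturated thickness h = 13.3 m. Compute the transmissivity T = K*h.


Transmissivity is defined as T = K * h.
T = 0.039 * 13.3
  = 0.5187 m^2/s.

0.5187


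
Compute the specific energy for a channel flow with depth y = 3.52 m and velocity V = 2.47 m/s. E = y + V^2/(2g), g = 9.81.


Specific energy E = y + V^2/(2g).
Velocity head = V^2/(2g) = 2.47^2 / (2*9.81) = 6.1009 / 19.62 = 0.311 m.
E = 3.52 + 0.311 = 3.831 m.

3.831


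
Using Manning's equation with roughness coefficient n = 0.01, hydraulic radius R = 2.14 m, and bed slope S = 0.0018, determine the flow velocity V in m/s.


Manning's equation gives V = (1/n) * R^(2/3) * S^(1/2).
First, compute R^(2/3) = 2.14^(2/3) = 1.6606.
Next, S^(1/2) = 0.0018^(1/2) = 0.042426.
Then 1/n = 1/0.01 = 100.0.
V = 100.0 * 1.6606 * 0.042426 = 7.0455 m/s.

7.0455


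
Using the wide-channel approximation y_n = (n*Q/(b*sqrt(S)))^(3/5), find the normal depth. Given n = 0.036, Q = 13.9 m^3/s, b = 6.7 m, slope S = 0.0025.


We use the wide-channel approximation y_n = (n*Q/(b*sqrt(S)))^(3/5).
sqrt(S) = sqrt(0.0025) = 0.05.
Numerator: n*Q = 0.036 * 13.9 = 0.5004.
Denominator: b*sqrt(S) = 6.7 * 0.05 = 0.335.
arg = 1.4937.
y_n = 1.4937^(3/5) = 1.2722 m.

1.2722


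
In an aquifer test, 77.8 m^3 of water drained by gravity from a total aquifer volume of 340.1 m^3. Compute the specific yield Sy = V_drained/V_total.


Specific yield Sy = Volume drained / Total volume.
Sy = 77.8 / 340.1
   = 0.2288.

0.2288


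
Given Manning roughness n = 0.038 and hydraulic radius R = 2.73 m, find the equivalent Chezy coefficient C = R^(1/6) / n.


The Chezy coefficient relates to Manning's n through C = R^(1/6) / n.
R^(1/6) = 2.73^(1/6) = 1.182208.
C = 1.182208 / 0.038 = 31.11 m^(1/2)/s.

31.11


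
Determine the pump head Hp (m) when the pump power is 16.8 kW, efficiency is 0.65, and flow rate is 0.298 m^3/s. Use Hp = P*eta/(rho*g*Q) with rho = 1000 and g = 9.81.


Pump head formula: Hp = P * eta / (rho * g * Q).
Numerator: P * eta = 16.8 * 1000 * 0.65 = 10920.0 W.
Denominator: rho * g * Q = 1000 * 9.81 * 0.298 = 2923.38.
Hp = 10920.0 / 2923.38 = 3.74 m.

3.74


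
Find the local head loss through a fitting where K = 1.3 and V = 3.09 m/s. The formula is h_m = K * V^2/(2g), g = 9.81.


Minor loss formula: h_m = K * V^2/(2g).
V^2 = 3.09^2 = 9.5481.
V^2/(2g) = 9.5481 / 19.62 = 0.4867 m.
h_m = 1.3 * 0.4867 = 0.6326 m.

0.6326


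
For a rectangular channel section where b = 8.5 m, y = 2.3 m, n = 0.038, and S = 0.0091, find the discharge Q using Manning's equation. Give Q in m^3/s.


For a rectangular channel, the cross-sectional area A = b * y = 8.5 * 2.3 = 19.55 m^2.
The wetted perimeter P = b + 2y = 8.5 + 2*2.3 = 13.1 m.
Hydraulic radius R = A/P = 19.55/13.1 = 1.4924 m.
Velocity V = (1/n)*R^(2/3)*S^(1/2) = (1/0.038)*1.4924^(2/3)*0.0091^(1/2) = 3.2783 m/s.
Discharge Q = A * V = 19.55 * 3.2783 = 64.092 m^3/s.

64.092


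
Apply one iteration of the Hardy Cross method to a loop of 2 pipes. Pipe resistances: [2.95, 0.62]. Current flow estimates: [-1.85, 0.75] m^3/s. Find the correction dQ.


Numerator terms (r*Q*|Q|): 2.95*-1.85*|-1.85| = -10.0964; 0.62*0.75*|0.75| = 0.3488.
Sum of numerator = -9.7476.
Denominator terms (r*|Q|): 2.95*|-1.85| = 5.4575; 0.62*|0.75| = 0.465.
2 * sum of denominator = 2 * 5.9225 = 11.845.
dQ = --9.7476 / 11.845 = 0.8229 m^3/s.

0.8229


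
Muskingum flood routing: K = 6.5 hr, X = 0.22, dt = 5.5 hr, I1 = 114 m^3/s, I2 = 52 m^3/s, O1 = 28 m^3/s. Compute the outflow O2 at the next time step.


Muskingum coefficients:
denom = 2*K*(1-X) + dt = 2*6.5*(1-0.22) + 5.5 = 15.64.
C0 = (dt - 2*K*X)/denom = (5.5 - 2*6.5*0.22)/15.64 = 0.1688.
C1 = (dt + 2*K*X)/denom = (5.5 + 2*6.5*0.22)/15.64 = 0.5345.
C2 = (2*K*(1-X) - dt)/denom = 0.2967.
O2 = C0*I2 + C1*I1 + C2*O1
   = 0.1688*52 + 0.5345*114 + 0.2967*28
   = 78.02 m^3/s.

78.02


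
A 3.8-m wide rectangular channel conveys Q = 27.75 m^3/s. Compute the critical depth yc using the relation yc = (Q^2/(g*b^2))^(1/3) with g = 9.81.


Using yc = (Q^2 / (g * b^2))^(1/3):
Q^2 = 27.75^2 = 770.06.
g * b^2 = 9.81 * 3.8^2 = 9.81 * 14.44 = 141.66.
Q^2 / (g*b^2) = 770.06 / 141.66 = 5.436.
yc = 5.436^(1/3) = 1.7583 m.

1.7583


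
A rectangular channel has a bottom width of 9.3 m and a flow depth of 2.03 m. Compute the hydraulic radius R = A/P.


For a rectangular section:
Flow area A = b * y = 9.3 * 2.03 = 18.88 m^2.
Wetted perimeter P = b + 2y = 9.3 + 2*2.03 = 13.36 m.
Hydraulic radius R = A/P = 18.88 / 13.36 = 1.4131 m.

1.4131


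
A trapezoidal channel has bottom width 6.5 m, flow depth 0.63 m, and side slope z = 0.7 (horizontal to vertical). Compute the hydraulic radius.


For a trapezoidal section with side slope z:
A = (b + z*y)*y = (6.5 + 0.7*0.63)*0.63 = 4.373 m^2.
P = b + 2*y*sqrt(1 + z^2) = 6.5 + 2*0.63*sqrt(1 + 0.7^2) = 8.038 m.
R = A/P = 4.373 / 8.038 = 0.544 m.

0.544


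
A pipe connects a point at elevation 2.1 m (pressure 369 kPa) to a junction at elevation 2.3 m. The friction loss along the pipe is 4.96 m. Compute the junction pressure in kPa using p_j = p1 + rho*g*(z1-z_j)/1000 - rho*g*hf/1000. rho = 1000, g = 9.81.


Junction pressure: p_j = p1 + rho*g*(z1 - z_j)/1000 - rho*g*hf/1000.
Elevation term = 1000*9.81*(2.1 - 2.3)/1000 = -1.962 kPa.
Friction term = 1000*9.81*4.96/1000 = 48.658 kPa.
p_j = 369 + -1.962 - 48.658 = 318.38 kPa.

318.38


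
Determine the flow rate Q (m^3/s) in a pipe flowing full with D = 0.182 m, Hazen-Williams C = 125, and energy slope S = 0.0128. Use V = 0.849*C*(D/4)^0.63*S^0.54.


For a full circular pipe, R = D/4 = 0.182/4 = 0.0455 m.
V = 0.849 * 125 * 0.0455^0.63 * 0.0128^0.54
  = 0.849 * 125 * 0.14274 * 0.095037
  = 1.4397 m/s.
Pipe area A = pi*D^2/4 = pi*0.182^2/4 = 0.026 m^2.
Q = A * V = 0.026 * 1.4397 = 0.0375 m^3/s.

0.0375


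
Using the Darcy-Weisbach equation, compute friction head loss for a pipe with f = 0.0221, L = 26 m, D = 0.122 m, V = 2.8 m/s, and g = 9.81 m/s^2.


Darcy-Weisbach equation: h_f = f * (L/D) * V^2/(2g).
f * L/D = 0.0221 * 26/0.122 = 4.7098.
V^2/(2g) = 2.8^2 / (2*9.81) = 7.84 / 19.62 = 0.3996 m.
h_f = 4.7098 * 0.3996 = 1.882 m.

1.882


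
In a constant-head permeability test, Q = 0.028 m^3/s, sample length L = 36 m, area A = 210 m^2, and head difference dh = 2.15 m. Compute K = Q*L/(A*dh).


From K = Q*L / (A*dh):
Numerator: Q*L = 0.028 * 36 = 1.008.
Denominator: A*dh = 210 * 2.15 = 451.5.
K = 1.008 / 451.5 = 0.002233 m/s.

0.002233


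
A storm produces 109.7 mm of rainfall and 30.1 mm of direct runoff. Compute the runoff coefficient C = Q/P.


The runoff coefficient C = runoff depth / rainfall depth.
C = 30.1 / 109.7
  = 0.2744.

0.2744


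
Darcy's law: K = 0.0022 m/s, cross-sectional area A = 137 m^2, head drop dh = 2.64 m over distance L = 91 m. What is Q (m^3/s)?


Darcy's law: Q = K * A * i, where i = dh/L.
Hydraulic gradient i = 2.64 / 91 = 0.029011.
Q = 0.0022 * 137 * 0.029011
  = 0.0087 m^3/s.

0.0087


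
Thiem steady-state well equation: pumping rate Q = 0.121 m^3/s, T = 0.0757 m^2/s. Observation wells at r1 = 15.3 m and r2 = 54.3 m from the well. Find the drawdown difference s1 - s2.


Thiem equation: s1 - s2 = Q/(2*pi*T) * ln(r2/r1).
ln(r2/r1) = ln(54.3/15.3) = 1.2667.
Q/(2*pi*T) = 0.121 / (2*pi*0.0757) = 0.121 / 0.4756 = 0.2544.
s1 - s2 = 0.2544 * 1.2667 = 0.3222 m.

0.3222


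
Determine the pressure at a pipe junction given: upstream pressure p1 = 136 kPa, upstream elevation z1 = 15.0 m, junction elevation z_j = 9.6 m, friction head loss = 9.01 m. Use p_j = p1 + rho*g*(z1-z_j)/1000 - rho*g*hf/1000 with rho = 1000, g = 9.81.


Junction pressure: p_j = p1 + rho*g*(z1 - z_j)/1000 - rho*g*hf/1000.
Elevation term = 1000*9.81*(15.0 - 9.6)/1000 = 52.974 kPa.
Friction term = 1000*9.81*9.01/1000 = 88.388 kPa.
p_j = 136 + 52.974 - 88.388 = 100.59 kPa.

100.59


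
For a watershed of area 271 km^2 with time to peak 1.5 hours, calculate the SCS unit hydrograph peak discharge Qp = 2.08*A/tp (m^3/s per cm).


SCS formula: Qp = 2.08 * A / tp.
Qp = 2.08 * 271 / 1.5
   = 563.68 / 1.5
   = 375.79 m^3/s per cm.

375.79


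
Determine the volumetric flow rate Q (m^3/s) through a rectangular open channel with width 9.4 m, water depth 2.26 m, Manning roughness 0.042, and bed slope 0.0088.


For a rectangular channel, the cross-sectional area A = b * y = 9.4 * 2.26 = 21.24 m^2.
The wetted perimeter P = b + 2y = 9.4 + 2*2.26 = 13.92 m.
Hydraulic radius R = A/P = 21.24/13.92 = 1.5261 m.
Velocity V = (1/n)*R^(2/3)*S^(1/2) = (1/0.042)*1.5261^(2/3)*0.0088^(1/2) = 2.9607 m/s.
Discharge Q = A * V = 21.24 * 2.9607 = 62.896 m^3/s.

62.896


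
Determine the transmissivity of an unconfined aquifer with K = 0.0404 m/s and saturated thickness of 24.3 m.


Transmissivity is defined as T = K * h.
T = 0.0404 * 24.3
  = 0.9817 m^2/s.

0.9817


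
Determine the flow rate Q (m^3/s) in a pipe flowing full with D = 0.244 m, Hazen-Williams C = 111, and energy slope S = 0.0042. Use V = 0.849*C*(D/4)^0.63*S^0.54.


For a full circular pipe, R = D/4 = 0.244/4 = 0.061 m.
V = 0.849 * 111 * 0.061^0.63 * 0.0042^0.54
  = 0.849 * 111 * 0.171695 * 0.052066
  = 0.8424 m/s.
Pipe area A = pi*D^2/4 = pi*0.244^2/4 = 0.0468 m^2.
Q = A * V = 0.0468 * 0.8424 = 0.0394 m^3/s.

0.0394


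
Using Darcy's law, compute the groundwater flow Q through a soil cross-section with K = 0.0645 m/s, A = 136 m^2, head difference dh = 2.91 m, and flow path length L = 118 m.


Darcy's law: Q = K * A * i, where i = dh/L.
Hydraulic gradient i = 2.91 / 118 = 0.024661.
Q = 0.0645 * 136 * 0.024661
  = 0.2163 m^3/s.

0.2163


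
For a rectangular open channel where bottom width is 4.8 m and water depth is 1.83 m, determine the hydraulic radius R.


For a rectangular section:
Flow area A = b * y = 4.8 * 1.83 = 8.78 m^2.
Wetted perimeter P = b + 2y = 4.8 + 2*1.83 = 8.46 m.
Hydraulic radius R = A/P = 8.78 / 8.46 = 1.0383 m.

1.0383


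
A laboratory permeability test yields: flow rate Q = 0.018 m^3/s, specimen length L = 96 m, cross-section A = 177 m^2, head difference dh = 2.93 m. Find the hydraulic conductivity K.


From K = Q*L / (A*dh):
Numerator: Q*L = 0.018 * 96 = 1.728.
Denominator: A*dh = 177 * 2.93 = 518.61.
K = 1.728 / 518.61 = 0.003332 m/s.

0.003332


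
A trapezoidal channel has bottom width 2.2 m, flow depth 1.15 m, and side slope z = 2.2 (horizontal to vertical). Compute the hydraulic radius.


For a trapezoidal section with side slope z:
A = (b + z*y)*y = (2.2 + 2.2*1.15)*1.15 = 5.439 m^2.
P = b + 2*y*sqrt(1 + z^2) = 2.2 + 2*1.15*sqrt(1 + 2.2^2) = 7.758 m.
R = A/P = 5.439 / 7.758 = 0.7011 m.

0.7011


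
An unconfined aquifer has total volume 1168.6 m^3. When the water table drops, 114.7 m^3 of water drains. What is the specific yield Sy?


Specific yield Sy = Volume drained / Total volume.
Sy = 114.7 / 1168.6
   = 0.0982.

0.0982


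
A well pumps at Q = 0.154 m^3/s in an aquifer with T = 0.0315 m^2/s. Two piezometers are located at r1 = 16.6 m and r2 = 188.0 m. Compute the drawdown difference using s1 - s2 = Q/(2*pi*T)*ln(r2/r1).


Thiem equation: s1 - s2 = Q/(2*pi*T) * ln(r2/r1).
ln(r2/r1) = ln(188.0/16.6) = 2.427.
Q/(2*pi*T) = 0.154 / (2*pi*0.0315) = 0.154 / 0.1979 = 0.7781.
s1 - s2 = 0.7781 * 2.427 = 1.8885 m.

1.8885


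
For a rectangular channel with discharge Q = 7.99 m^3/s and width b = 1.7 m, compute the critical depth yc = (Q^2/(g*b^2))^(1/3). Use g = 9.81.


Using yc = (Q^2 / (g * b^2))^(1/3):
Q^2 = 7.99^2 = 63.84.
g * b^2 = 9.81 * 1.7^2 = 9.81 * 2.89 = 28.35.
Q^2 / (g*b^2) = 63.84 / 28.35 = 2.2519.
yc = 2.2519^(1/3) = 1.3107 m.

1.3107


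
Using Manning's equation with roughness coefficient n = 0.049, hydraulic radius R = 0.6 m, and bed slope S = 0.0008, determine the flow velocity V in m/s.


Manning's equation gives V = (1/n) * R^(2/3) * S^(1/2).
First, compute R^(2/3) = 0.6^(2/3) = 0.7114.
Next, S^(1/2) = 0.0008^(1/2) = 0.028284.
Then 1/n = 1/0.049 = 20.41.
V = 20.41 * 0.7114 * 0.028284 = 0.4106 m/s.

0.4106


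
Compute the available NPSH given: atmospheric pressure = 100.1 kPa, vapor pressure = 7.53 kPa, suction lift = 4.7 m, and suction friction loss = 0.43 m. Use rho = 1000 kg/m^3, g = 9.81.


NPSHa = p_atm/(rho*g) - z_s - hf_s - p_vap/(rho*g).
p_atm/(rho*g) = 100.1*1000 / (1000*9.81) = 10.204 m.
p_vap/(rho*g) = 7.53*1000 / (1000*9.81) = 0.768 m.
NPSHa = 10.204 - 4.7 - 0.43 - 0.768
      = 4.31 m.

4.31


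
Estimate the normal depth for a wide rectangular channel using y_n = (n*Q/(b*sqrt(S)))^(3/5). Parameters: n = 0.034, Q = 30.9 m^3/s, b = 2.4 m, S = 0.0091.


We use the wide-channel approximation y_n = (n*Q/(b*sqrt(S)))^(3/5).
sqrt(S) = sqrt(0.0091) = 0.095394.
Numerator: n*Q = 0.034 * 30.9 = 1.0506.
Denominator: b*sqrt(S) = 2.4 * 0.095394 = 0.228946.
arg = 4.5889.
y_n = 4.5889^(3/5) = 2.4947 m.

2.4947


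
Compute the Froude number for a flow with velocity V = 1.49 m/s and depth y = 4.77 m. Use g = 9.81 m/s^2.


The Froude number is defined as Fr = V / sqrt(g*y).
g*y = 9.81 * 4.77 = 46.7937.
sqrt(g*y) = sqrt(46.7937) = 6.8406.
Fr = 1.49 / 6.8406 = 0.2178.

0.2178


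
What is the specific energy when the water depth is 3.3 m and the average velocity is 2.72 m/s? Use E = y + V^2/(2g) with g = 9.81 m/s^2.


Specific energy E = y + V^2/(2g).
Velocity head = V^2/(2g) = 2.72^2 / (2*9.81) = 7.3984 / 19.62 = 0.3771 m.
E = 3.3 + 0.3771 = 3.6771 m.

3.6771


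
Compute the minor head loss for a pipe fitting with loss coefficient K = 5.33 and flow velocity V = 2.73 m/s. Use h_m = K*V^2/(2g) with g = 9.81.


Minor loss formula: h_m = K * V^2/(2g).
V^2 = 2.73^2 = 7.4529.
V^2/(2g) = 7.4529 / 19.62 = 0.3799 m.
h_m = 5.33 * 0.3799 = 2.0247 m.

2.0247


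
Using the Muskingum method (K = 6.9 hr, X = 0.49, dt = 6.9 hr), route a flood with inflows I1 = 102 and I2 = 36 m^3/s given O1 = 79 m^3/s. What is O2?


Muskingum coefficients:
denom = 2*K*(1-X) + dt = 2*6.9*(1-0.49) + 6.9 = 13.938.
C0 = (dt - 2*K*X)/denom = (6.9 - 2*6.9*0.49)/13.938 = 0.0099.
C1 = (dt + 2*K*X)/denom = (6.9 + 2*6.9*0.49)/13.938 = 0.9802.
C2 = (2*K*(1-X) - dt)/denom = 0.0099.
O2 = C0*I2 + C1*I1 + C2*O1
   = 0.0099*36 + 0.9802*102 + 0.0099*79
   = 101.12 m^3/s.

101.12


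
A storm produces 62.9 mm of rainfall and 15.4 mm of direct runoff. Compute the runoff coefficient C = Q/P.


The runoff coefficient C = runoff depth / rainfall depth.
C = 15.4 / 62.9
  = 0.2448.

0.2448


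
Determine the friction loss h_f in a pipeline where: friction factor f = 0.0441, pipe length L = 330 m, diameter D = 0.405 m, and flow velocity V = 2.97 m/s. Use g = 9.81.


Darcy-Weisbach equation: h_f = f * (L/D) * V^2/(2g).
f * L/D = 0.0441 * 330/0.405 = 35.9333.
V^2/(2g) = 2.97^2 / (2*9.81) = 8.8209 / 19.62 = 0.4496 m.
h_f = 35.9333 * 0.4496 = 16.155 m.

16.155


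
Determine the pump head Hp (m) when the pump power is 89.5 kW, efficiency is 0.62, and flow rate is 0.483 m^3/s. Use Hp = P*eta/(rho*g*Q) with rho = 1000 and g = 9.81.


Pump head formula: Hp = P * eta / (rho * g * Q).
Numerator: P * eta = 89.5 * 1000 * 0.62 = 55490.0 W.
Denominator: rho * g * Q = 1000 * 9.81 * 0.483 = 4738.23.
Hp = 55490.0 / 4738.23 = 11.71 m.

11.71


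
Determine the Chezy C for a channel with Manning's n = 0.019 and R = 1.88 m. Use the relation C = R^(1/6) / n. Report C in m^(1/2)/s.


The Chezy coefficient relates to Manning's n through C = R^(1/6) / n.
R^(1/6) = 1.88^(1/6) = 1.110946.
C = 1.110946 / 0.019 = 58.47 m^(1/2)/s.

58.47


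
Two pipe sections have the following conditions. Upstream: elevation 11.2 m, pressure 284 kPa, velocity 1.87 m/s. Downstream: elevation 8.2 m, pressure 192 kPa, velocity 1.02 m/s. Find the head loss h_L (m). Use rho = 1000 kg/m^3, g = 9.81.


Total head at each section: H = z + p/(rho*g) + V^2/(2g).
H1 = 11.2 + 284*1000/(1000*9.81) + 1.87^2/(2*9.81)
   = 11.2 + 28.95 + 0.1782
   = 40.328 m.
H2 = 8.2 + 192*1000/(1000*9.81) + 1.02^2/(2*9.81)
   = 8.2 + 19.572 + 0.053
   = 27.825 m.
h_L = H1 - H2 = 40.328 - 27.825 = 12.503 m.

12.503


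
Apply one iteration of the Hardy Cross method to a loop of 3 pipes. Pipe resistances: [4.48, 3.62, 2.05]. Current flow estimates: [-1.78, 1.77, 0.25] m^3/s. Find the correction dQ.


Numerator terms (r*Q*|Q|): 4.48*-1.78*|-1.78| = -14.1944; 3.62*1.77*|1.77| = 11.3411; 2.05*0.25*|0.25| = 0.1281.
Sum of numerator = -2.7252.
Denominator terms (r*|Q|): 4.48*|-1.78| = 7.9744; 3.62*|1.77| = 6.4074; 2.05*|0.25| = 0.5125.
2 * sum of denominator = 2 * 14.8943 = 29.7886.
dQ = --2.7252 / 29.7886 = 0.0915 m^3/s.

0.0915


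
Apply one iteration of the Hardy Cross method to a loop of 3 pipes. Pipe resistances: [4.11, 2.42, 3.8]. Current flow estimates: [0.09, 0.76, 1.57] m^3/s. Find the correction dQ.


Numerator terms (r*Q*|Q|): 4.11*0.09*|0.09| = 0.0333; 2.42*0.76*|0.76| = 1.3978; 3.8*1.57*|1.57| = 9.3666.
Sum of numerator = 10.7977.
Denominator terms (r*|Q|): 4.11*|0.09| = 0.3699; 2.42*|0.76| = 1.8392; 3.8*|1.57| = 5.966.
2 * sum of denominator = 2 * 8.1751 = 16.3502.
dQ = -10.7977 / 16.3502 = -0.6604 m^3/s.

-0.6604


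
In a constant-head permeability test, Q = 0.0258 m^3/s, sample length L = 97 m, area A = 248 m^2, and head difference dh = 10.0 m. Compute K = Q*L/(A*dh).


From K = Q*L / (A*dh):
Numerator: Q*L = 0.0258 * 97 = 2.5026.
Denominator: A*dh = 248 * 10.0 = 2480.0.
K = 2.5026 / 2480.0 = 0.001009 m/s.

0.001009


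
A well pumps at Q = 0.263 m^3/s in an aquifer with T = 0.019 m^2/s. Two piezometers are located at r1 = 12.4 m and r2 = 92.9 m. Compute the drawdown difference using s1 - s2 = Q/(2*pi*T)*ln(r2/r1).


Thiem equation: s1 - s2 = Q/(2*pi*T) * ln(r2/r1).
ln(r2/r1) = ln(92.9/12.4) = 2.0138.
Q/(2*pi*T) = 0.263 / (2*pi*0.019) = 0.263 / 0.1194 = 2.203.
s1 - s2 = 2.203 * 2.0138 = 4.4365 m.

4.4365


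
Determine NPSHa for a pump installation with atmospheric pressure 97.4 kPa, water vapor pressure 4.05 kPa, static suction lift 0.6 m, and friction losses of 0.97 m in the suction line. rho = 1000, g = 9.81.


NPSHa = p_atm/(rho*g) - z_s - hf_s - p_vap/(rho*g).
p_atm/(rho*g) = 97.4*1000 / (1000*9.81) = 9.929 m.
p_vap/(rho*g) = 4.05*1000 / (1000*9.81) = 0.413 m.
NPSHa = 9.929 - 0.6 - 0.97 - 0.413
      = 7.95 m.

7.95


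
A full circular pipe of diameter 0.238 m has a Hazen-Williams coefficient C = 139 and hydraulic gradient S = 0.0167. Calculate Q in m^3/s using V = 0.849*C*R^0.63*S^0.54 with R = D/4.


For a full circular pipe, R = D/4 = 0.238/4 = 0.0595 m.
V = 0.849 * 139 * 0.0595^0.63 * 0.0167^0.54
  = 0.849 * 139 * 0.169023 * 0.109715
  = 2.1884 m/s.
Pipe area A = pi*D^2/4 = pi*0.238^2/4 = 0.0445 m^2.
Q = A * V = 0.0445 * 2.1884 = 0.0974 m^3/s.

0.0974


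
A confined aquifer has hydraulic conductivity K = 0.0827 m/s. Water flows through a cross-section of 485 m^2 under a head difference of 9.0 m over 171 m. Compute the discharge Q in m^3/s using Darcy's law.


Darcy's law: Q = K * A * i, where i = dh/L.
Hydraulic gradient i = 9.0 / 171 = 0.052632.
Q = 0.0827 * 485 * 0.052632
  = 2.111 m^3/s.

2.111


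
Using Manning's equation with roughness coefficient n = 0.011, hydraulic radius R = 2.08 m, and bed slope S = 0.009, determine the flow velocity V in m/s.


Manning's equation gives V = (1/n) * R^(2/3) * S^(1/2).
First, compute R^(2/3) = 2.08^(2/3) = 1.6295.
Next, S^(1/2) = 0.009^(1/2) = 0.094868.
Then 1/n = 1/0.011 = 90.91.
V = 90.91 * 1.6295 * 0.094868 = 14.0531 m/s.

14.0531


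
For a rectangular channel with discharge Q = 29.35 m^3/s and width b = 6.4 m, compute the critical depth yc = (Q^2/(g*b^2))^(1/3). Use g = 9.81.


Using yc = (Q^2 / (g * b^2))^(1/3):
Q^2 = 29.35^2 = 861.42.
g * b^2 = 9.81 * 6.4^2 = 9.81 * 40.96 = 401.82.
Q^2 / (g*b^2) = 861.42 / 401.82 = 2.1438.
yc = 2.1438^(1/3) = 1.2894 m.

1.2894


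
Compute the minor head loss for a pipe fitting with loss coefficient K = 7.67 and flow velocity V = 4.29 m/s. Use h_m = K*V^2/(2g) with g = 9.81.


Minor loss formula: h_m = K * V^2/(2g).
V^2 = 4.29^2 = 18.4041.
V^2/(2g) = 18.4041 / 19.62 = 0.938 m.
h_m = 7.67 * 0.938 = 7.1947 m.

7.1947


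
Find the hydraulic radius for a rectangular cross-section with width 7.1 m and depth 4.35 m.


For a rectangular section:
Flow area A = b * y = 7.1 * 4.35 = 30.88 m^2.
Wetted perimeter P = b + 2y = 7.1 + 2*4.35 = 15.8 m.
Hydraulic radius R = A/P = 30.88 / 15.8 = 1.9547 m.

1.9547


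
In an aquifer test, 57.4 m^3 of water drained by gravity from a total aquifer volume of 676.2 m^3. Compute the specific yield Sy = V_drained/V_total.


Specific yield Sy = Volume drained / Total volume.
Sy = 57.4 / 676.2
   = 0.0849.

0.0849


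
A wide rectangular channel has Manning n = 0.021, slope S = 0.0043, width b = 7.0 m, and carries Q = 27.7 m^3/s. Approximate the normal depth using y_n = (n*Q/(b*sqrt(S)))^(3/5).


We use the wide-channel approximation y_n = (n*Q/(b*sqrt(S)))^(3/5).
sqrt(S) = sqrt(0.0043) = 0.065574.
Numerator: n*Q = 0.021 * 27.7 = 0.5817.
Denominator: b*sqrt(S) = 7.0 * 0.065574 = 0.459018.
arg = 1.2673.
y_n = 1.2673^(3/5) = 1.1527 m.

1.1527


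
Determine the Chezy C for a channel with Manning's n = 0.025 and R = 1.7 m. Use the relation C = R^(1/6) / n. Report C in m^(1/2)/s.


The Chezy coefficient relates to Manning's n through C = R^(1/6) / n.
R^(1/6) = 1.7^(1/6) = 1.092467.
C = 1.092467 / 0.025 = 43.7 m^(1/2)/s.

43.7


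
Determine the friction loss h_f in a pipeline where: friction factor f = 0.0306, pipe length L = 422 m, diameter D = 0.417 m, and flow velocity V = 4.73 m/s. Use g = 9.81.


Darcy-Weisbach equation: h_f = f * (L/D) * V^2/(2g).
f * L/D = 0.0306 * 422/0.417 = 30.9669.
V^2/(2g) = 4.73^2 / (2*9.81) = 22.3729 / 19.62 = 1.1403 m.
h_f = 30.9669 * 1.1403 = 35.312 m.

35.312


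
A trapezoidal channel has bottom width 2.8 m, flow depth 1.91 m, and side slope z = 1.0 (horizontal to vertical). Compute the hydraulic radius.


For a trapezoidal section with side slope z:
A = (b + z*y)*y = (2.8 + 1.0*1.91)*1.91 = 8.996 m^2.
P = b + 2*y*sqrt(1 + z^2) = 2.8 + 2*1.91*sqrt(1 + 1.0^2) = 8.202 m.
R = A/P = 8.996 / 8.202 = 1.0968 m.

1.0968


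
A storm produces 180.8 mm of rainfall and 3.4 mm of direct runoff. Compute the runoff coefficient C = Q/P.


The runoff coefficient C = runoff depth / rainfall depth.
C = 3.4 / 180.8
  = 0.0188.

0.0188


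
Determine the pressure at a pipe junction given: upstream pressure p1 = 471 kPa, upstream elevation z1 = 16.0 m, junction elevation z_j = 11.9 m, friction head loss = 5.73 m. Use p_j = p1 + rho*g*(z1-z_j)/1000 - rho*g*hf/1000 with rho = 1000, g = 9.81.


Junction pressure: p_j = p1 + rho*g*(z1 - z_j)/1000 - rho*g*hf/1000.
Elevation term = 1000*9.81*(16.0 - 11.9)/1000 = 40.221 kPa.
Friction term = 1000*9.81*5.73/1000 = 56.211 kPa.
p_j = 471 + 40.221 - 56.211 = 455.01 kPa.

455.01


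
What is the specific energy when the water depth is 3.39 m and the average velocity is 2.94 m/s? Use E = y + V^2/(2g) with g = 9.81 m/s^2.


Specific energy E = y + V^2/(2g).
Velocity head = V^2/(2g) = 2.94^2 / (2*9.81) = 8.6436 / 19.62 = 0.4406 m.
E = 3.39 + 0.4406 = 3.8306 m.

3.8306


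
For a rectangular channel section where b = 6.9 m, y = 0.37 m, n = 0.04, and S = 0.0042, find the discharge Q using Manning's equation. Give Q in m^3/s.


For a rectangular channel, the cross-sectional area A = b * y = 6.9 * 0.37 = 2.55 m^2.
The wetted perimeter P = b + 2y = 6.9 + 2*0.37 = 7.64 m.
Hydraulic radius R = A/P = 2.55/7.64 = 0.3342 m.
Velocity V = (1/n)*R^(2/3)*S^(1/2) = (1/0.04)*0.3342^(2/3)*0.0042^(1/2) = 0.7802 m/s.
Discharge Q = A * V = 2.55 * 0.7802 = 1.992 m^3/s.

1.992


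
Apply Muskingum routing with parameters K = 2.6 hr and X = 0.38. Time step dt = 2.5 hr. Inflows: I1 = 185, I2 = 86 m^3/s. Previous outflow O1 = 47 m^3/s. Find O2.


Muskingum coefficients:
denom = 2*K*(1-X) + dt = 2*2.6*(1-0.38) + 2.5 = 5.724.
C0 = (dt - 2*K*X)/denom = (2.5 - 2*2.6*0.38)/5.724 = 0.0915.
C1 = (dt + 2*K*X)/denom = (2.5 + 2*2.6*0.38)/5.724 = 0.782.
C2 = (2*K*(1-X) - dt)/denom = 0.1265.
O2 = C0*I2 + C1*I1 + C2*O1
   = 0.0915*86 + 0.782*185 + 0.1265*47
   = 158.48 m^3/s.

158.48
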